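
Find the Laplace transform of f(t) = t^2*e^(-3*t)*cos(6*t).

2*(s + 3)*(s^2 + 6*s - 99)/(s^2 + 6*s + 45)^3

L{cos(6t)} = s/(s^2 + 36).
Multiplying by e^(-3t) shifts s → s + 3, so L{e^(-3*t)*cos(6*t)} = (s + 3)/((s + 3)^2 + 36).
Then apply L{t^2·g(t)} = (-1)^2 d^2/ds^2[H(s)] with H(s) = (s + 3)/((s + 3)^2 + 36):
differentiating 2 times and applying the sign gives 2*(s + 3)*(s^2 + 6*s - 99)/(s^2 + 6*s + 45)^3.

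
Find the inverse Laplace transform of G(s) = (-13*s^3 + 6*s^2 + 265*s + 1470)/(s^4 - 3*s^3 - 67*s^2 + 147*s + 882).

-6*exp(7*t) - 4*exp(6*t) + 3*exp(-3*t) - 6*exp(-7*t)

Factor the denominator: s^4 - 3*s^3 - 67*s^2 + 147*s + 882 = (s - 7)*(s - 6)*(s + 3)*(s + 7).
Partial fraction decomposition gives [-6/(s + 7)] + [3/(s + 3)] + [-6/(s - 7)] + [-4/(s - 6)].
Invert each term: -6/(s + 7) ↔ -6e^(-7t); 3/(s + 3) ↔ 3e^(-3t); -6/(s - 7) ↔ -6e^(7t); -4/(s - 6) ↔ -4e^(6t).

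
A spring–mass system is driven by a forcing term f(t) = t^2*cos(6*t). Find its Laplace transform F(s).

F(s) = 2*s*(s^2 - 108)/(s^2 + 36)^3

L{cos(6t)} = s/(s^2 + 36).
Then apply L{t^2·g(t)} = (-1)^2 d^2/ds^2[G(s)] with G(s) = s/(s^2 + 36):
differentiating 2 times and applying the sign gives 2*s*(s^2 - 108)/(s^2 + 36)^3.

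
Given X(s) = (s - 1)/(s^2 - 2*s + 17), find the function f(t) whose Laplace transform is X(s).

Rewrite the denominator: s^2 - 2*s + 17 = (s - 1)^2 + 16.
The form in (s - 1) signals a first-shifting-theorem factor e^(t).
Since L{cos(4t)} = s/(s^2 + 16), the inverse is e^(t)*cos(4*t).

f(t) = exp(t)*cos(4*t)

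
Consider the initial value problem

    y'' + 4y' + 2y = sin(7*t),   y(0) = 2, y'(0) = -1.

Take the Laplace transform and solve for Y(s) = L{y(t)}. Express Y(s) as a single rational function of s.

Y(s) = (2*s^3 + 7*s^2 + 98*s + 350)/(s^4 + 4*s^3 + 51*s^2 + 196*s + 98)

Transform both sides with L{·}.
With L{y''} = s^2 Y - s·y(0) - y'(0) and L{y'} = sY - y(0), with y(0) = 2, y'(0) = -1: the LHS transforms to (s^2 + 4*s + 2)Y - (2*s + 7).
The right side is L{sin(7*t)} = 7/(s^2 + 49).
So (s^2 + 4*s + 2)Y = 7/(s^2 + 49) + (2*s + 7).
Isolate Y and clear denominators.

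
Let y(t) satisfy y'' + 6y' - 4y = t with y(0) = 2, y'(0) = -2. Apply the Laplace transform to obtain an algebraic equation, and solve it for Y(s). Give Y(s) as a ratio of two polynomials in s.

Laplace-transform each side.
The derivative rules (L{y''} = s^2 Y - s·y(0) - y'(0) and L{y'} = sY - y(0), with y(0) = 2, y'(0) = -2) turn the left side into (s^2 + 6*s - 4)Y - (2*s + 10).
The right side is L{t} = s^(-2).
So (s^2 + 6*s - 4)Y = s^(-2) + (2*s + 10).
Isolate Y and clear denominators.

Y(s) = (2*s^3 + 10*s^2 + 1)/(s^4 + 6*s^3 - 4*s^2)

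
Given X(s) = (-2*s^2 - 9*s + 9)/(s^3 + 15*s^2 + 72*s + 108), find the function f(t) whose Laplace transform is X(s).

f(t) = 3*t*exp(-6*t) + 2*exp(-3*t) - 4*exp(-6*t)

Factor the denominator: s^3 + 15*s^2 + 72*s + 108 = (s + 3)*(s + 6)^2.
Partial fraction decomposition gives [-4/(s + 6)] + [3/(s + 6)^2] + [2/(s + 3)].
Invert each term: -4/(s + 6) ↔ -4e^(-6t); 3/(s + 6)^2 ↔ 3t·e^(-6t); 2/(s + 3) ↔ 2e^(-3t).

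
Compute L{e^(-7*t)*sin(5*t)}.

5/((s + 7)^2 + 25)

L{sin(5t)} = 5/(s^2 + 25).
By the first shifting theorem, multiplying by e^(-7t) replaces s with s + 7.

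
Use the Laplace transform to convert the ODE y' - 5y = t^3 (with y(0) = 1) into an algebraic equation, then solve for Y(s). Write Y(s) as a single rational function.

Y(s) = (s^4 + 6)/(s^5 - 5*s^4)

Transform both sides with L{·}.
Using L{y'} = sY - y(0) = sY - 1, the left side becomes (s - 5)Y - (1).
The right side is L{t^3} = 6/s^4.
So (s - 5)Y = 6/s^4 + (1).
Solve for Y(s) and write it as one ratio of polynomials.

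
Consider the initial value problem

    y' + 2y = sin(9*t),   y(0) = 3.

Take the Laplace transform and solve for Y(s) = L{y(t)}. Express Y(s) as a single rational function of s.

Laplace-transform each side.
The derivative rules (L{y'} = sY - y(0) = sY - 3) turn the left side into (s + 2)Y - (3).
The right side is L{sin(9*t)} = 9/(s^2 + 81).
So (s + 2)Y = 9/(s^2 + 81) + (3).
Isolate Y and clear denominators.

Y(s) = (3*s^2 + 252)/(s^3 + 2*s^2 + 81*s + 162)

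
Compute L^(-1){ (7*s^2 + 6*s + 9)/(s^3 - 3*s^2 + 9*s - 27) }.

Factor the denominator: s^3 - 3*s^2 + 9*s - 27 = (s - 3)*(s^2 + 9).
Partial fraction decomposition gives [5/(s - 3)] + [2*s/(s^2 + 9)] + [12/(s^2 + 9)].
Invert each term: 5/(s - 3) ↔ 5e^(3t); 2·s/(s^2 + 9) ↔ 2cos(3t); 4·3/(s^2 + 9) ↔ 4sin(3t).

5*exp(3*t) + 4*sin(3*t) + 2*cos(3*t)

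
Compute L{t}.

L{t} = 1!/s^2 = 1/s^2.

s^(-2)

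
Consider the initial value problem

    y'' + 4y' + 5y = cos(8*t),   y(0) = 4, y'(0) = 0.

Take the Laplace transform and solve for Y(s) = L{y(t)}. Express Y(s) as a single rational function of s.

Y(s) = (4*s^3 + 16*s^2 + 257*s + 1024)/(s^4 + 4*s^3 + 69*s^2 + 256*s + 320)

Laplace-transform each side.
With L{y''} = s^2 Y - s·y(0) - y'(0) and L{y'} = sY - y(0), with y(0) = 4, y'(0) = 0: the LHS transforms to (s^2 + 4*s + 5)Y - (4*s + 16).
The right side is L{cos(8*t)} = s/(s^2 + 64).
So (s^2 + 4*s + 5)Y = s/(s^2 + 64) + (4*s + 16).
Isolate Y and clear denominators.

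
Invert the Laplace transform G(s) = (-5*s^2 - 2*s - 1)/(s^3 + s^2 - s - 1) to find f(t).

f(t) = 2*t*exp(-t) - 2*exp(t) - 3*exp(-t)

Factor the denominator: s^3 + s^2 - s - 1 = (s - 1)*(s + 1)^2.
Partial fraction decomposition gives [-3/(s + 1)] + [2/(s + 1)^2] + [-2/(s - 1)].
Invert each term: -3/(s + 1) ↔ -3e^(-t); 2/(s + 1)^2 ↔ 2t·e^(-t); -2/(s - 1) ↔ -2e^(t).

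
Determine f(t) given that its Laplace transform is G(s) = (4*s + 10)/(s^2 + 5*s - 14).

Factor the denominator: s^2 + 5*s - 14 = (s - 2)*(s + 7).
Partial fraction decomposition gives [2/(s + 7)] + [2/(s - 2)].
Invert each term: 2/(s + 7) ↔ 2e^(-7t); 2/(s - 2) ↔ 2e^(2t).

f(t) = 2*exp(2*t) + 2*exp(-7*t)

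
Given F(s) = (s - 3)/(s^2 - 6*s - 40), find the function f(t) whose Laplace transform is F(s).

f(t) = exp(3*t)*cosh(7*t)

Rewrite the denominator: s^2 - 6*s - 40 = (s - 3)^2 - 49.
The form in (s - 3) signals a first-shifting-theorem factor e^(3t).
Since L{cosh(7t)} = s/(s^2 - 49), the inverse is exp(3*t)*cosh(7*t).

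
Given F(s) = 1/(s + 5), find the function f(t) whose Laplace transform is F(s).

Since L{e^(-5t)} = 1/(s + 5), the inverse is exp(-5*t).

f(t) = exp(-5*t)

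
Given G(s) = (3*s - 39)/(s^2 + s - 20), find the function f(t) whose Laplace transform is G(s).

Factor the denominator: s^2 + s - 20 = (s - 4)*(s + 5).
Partial fraction decomposition gives [6/(s + 5)] + [-3/(s - 4)].
Invert each term: 6/(s + 5) ↔ 6e^(-5t); -3/(s - 4) ↔ -3e^(4t).

f(t) = -3*exp(4*t) + 6*exp(-5*t)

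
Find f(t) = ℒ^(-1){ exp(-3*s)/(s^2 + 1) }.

f(t) = Heaviside(t - 3)*(sin(t - 3))

The factor e^(-3s) signals a time shift by c = 3 (second shifting theorem).
L{sin(t)} = 1/(s^2 + 1), so L^-1{1/(s^2 + 1)} = sin(t).
Hence the inverse is u(t - 3) times that function evaluated at t - 3.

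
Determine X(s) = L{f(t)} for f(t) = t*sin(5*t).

L{sin(5t)} = 5/(s^2 + 25).
Then apply L{t·g(t)} = -d/ds[G(s)] with G(s) = 5/(s^2 + 25):
differentiating 1 time and applying the sign gives 10*s/(s^2 + 25)^2.

X(s) = 10*s/(s^2 + 25)^2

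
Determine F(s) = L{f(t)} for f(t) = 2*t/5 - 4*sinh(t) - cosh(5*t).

The transform is linear, so treat each term independently.
(2/5)·[L{t} = 1!/s^2 = 1/s^2]; (-1)·[L{cosh(5t)} = s/(s^2 - 25)]; (-4)·[L{sinh(t)} = 1/(s^2 - 1)].

F(s) = -s/(s^2 - 25) - 4/(s^2 - 1) + 2/(5*s^2)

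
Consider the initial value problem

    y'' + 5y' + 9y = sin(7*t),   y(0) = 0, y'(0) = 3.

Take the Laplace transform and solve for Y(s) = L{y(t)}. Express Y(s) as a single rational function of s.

Take the Laplace transform of both sides.
Using L{y''} = s^2 Y - s·y(0) - y'(0) and L{y'} = sY - y(0), with y(0) = 0, y'(0) = 3, the left side becomes (s^2 + 5*s + 9)Y - (3).
The right side is L{sin(7*t)} = 7/(s^2 + 49).
So (s^2 + 5*s + 9)Y = 7/(s^2 + 49) + (3).
Solve for Y(s) and write it as one ratio of polynomials.

Y(s) = (3*s^2 + 154)/(s^4 + 5*s^3 + 58*s^2 + 245*s + 441)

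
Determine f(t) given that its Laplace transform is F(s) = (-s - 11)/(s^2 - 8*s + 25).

f(t) = -5*exp(4*t)*sin(3*t) - exp(4*t)*cos(3*t)

Complete the square in the denominator: s^2 - 8*s + 25 = (s - 4)^2 + 3^2.
Split the numerator to match: -s - 11 = -1·(s - 4) - 5·3.
Invert each term: -1·(s - 4)/((s - 4)^2 + 9) ↔ -e^(4t)cos(3t); -5·3/((s - 4)^2 + 9) ↔ -5e^(4t)sin(3t).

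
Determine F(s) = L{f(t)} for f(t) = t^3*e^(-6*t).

L{t^3} = 3!/s^4 = 6/s^4.
By the first shifting theorem, multiplying by e^(-6t) replaces s with s + 6.

F(s) = 6/(s + 6)^4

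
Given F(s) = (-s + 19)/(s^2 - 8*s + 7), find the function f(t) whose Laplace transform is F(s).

f(t) = 2*exp(7*t) - 3*exp(t)

Factor the denominator: s^2 - 8*s + 7 = (s - 7)*(s - 1).
Partial fraction decomposition gives [2/(s - 7)] + [-3/(s - 1)].
Invert each term: 2/(s - 7) ↔ 2e^(7t); -3/(s - 1) ↔ -3e^(t).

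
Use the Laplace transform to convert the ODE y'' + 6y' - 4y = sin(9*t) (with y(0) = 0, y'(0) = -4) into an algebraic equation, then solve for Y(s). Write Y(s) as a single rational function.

Y(s) = (-4*s^2 - 315)/(s^4 + 6*s^3 + 77*s^2 + 486*s - 324)

Laplace-transform each side.
The derivative rules (L{y''} = s^2 Y - s·y(0) - y'(0) and L{y'} = sY - y(0), with y(0) = 0, y'(0) = -4) turn the left side into (s^2 + 6*s - 4)Y - (-4).
The right side is L{sin(9*t)} = 9/(s^2 + 81).
So (s^2 + 6*s - 4)Y = 9/(s^2 + 81) + (-4).
Solve for Y(s) and write it as one ratio of polynomials.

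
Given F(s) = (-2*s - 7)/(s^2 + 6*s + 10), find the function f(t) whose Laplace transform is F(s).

f(t) = -exp(-3*t)*sin(t) - 2*exp(-3*t)*cos(t)

Complete the square in the denominator: s^2 + 6*s + 10 = (s + 3)^2 + 1^2.
Split the numerator to match: -2*s - 7 = -2·(s + 3) - 1·1.
Invert each term: -2·(s + 3)/((s + 3)^2 + 1) ↔ -2e^(-3t)cos(t); -1·1/((s + 3)^2 + 1) ↔ -e^(-3t)sin(t).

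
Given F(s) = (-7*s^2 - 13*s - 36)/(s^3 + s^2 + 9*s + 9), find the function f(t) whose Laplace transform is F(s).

f(t) = -3*sin(3*t) - 4*cos(3*t) - 3*exp(-t)

Factor the denominator: s^3 + s^2 + 9*s + 9 = (s + 1)*(s^2 + 9).
Partial fraction decomposition gives [-3/(s + 1)] + [-4*s/(s^2 + 9)] + [-9/(s^2 + 9)].
Invert each term: -3/(s + 1) ↔ -3e^(-t); -4·s/(s^2 + 9) ↔ -4cos(3t); -3·3/(s^2 + 9) ↔ -3sin(3t).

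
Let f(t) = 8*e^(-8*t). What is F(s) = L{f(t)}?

L{8} = 8/s.
By the first shifting theorem, multiplying by e^(-8t) replaces s with s + 8.

F(s) = 8/(s + 8)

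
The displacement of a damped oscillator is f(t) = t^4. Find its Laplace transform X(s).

L{t^4} = 4!/s^5 = 24/s^5.

X(s) = 24/s^5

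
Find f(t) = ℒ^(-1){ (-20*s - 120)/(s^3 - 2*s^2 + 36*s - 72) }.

f(t) = -4*exp(2*t) - 2*sin(6*t) + 4*cos(6*t)

Factor the denominator: s^3 - 2*s^2 + 36*s - 72 = (s - 2)*(s^2 + 36).
Partial fraction decomposition gives [-4/(s - 2)] + [4*s/(s^2 + 36)] + [-12/(s^2 + 36)].
Invert each term: -4/(s - 2) ↔ -4e^(2t); 4·s/(s^2 + 36) ↔ 4cos(6t); -2·6/(s^2 + 36) ↔ -2sin(6t).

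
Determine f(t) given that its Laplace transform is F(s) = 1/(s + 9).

Since L{e^(-9t)} = 1/(s + 9), the inverse is e^(-9*t).

f(t) = exp(-9*t)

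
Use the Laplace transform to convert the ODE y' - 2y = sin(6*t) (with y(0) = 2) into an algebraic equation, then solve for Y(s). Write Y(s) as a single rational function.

Apply the Laplace transform to the equation.
The derivative rules (L{y'} = sY - y(0) = sY - 2) turn the left side into (s - 2)Y - (2).
The right side is L{sin(6*t)} = 6/(s^2 + 36).
So (s - 2)Y = 6/(s^2 + 36) + (2).
Divide through and combine into a single rational function.

Y(s) = (2*s^2 + 78)/(s^3 - 2*s^2 + 36*s - 72)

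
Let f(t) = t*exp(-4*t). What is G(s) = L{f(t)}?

L{e^(-4t)} = 1/(s + 4).
Then apply L{t·g(t)} = -d/ds[H(s)] with H(s) = 1/(s + 4):
differentiating 1 time and applying the sign gives (s + 4)^(-2).

G(s) = (s + 4)^(-2)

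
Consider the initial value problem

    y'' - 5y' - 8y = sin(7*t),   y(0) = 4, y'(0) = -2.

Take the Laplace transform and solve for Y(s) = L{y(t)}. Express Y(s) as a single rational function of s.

Transform both sides with L{·}.
With L{y''} = s^2 Y - s·y(0) - y'(0) and L{y'} = sY - y(0), with y(0) = 4, y'(0) = -2: the LHS transforms to (s^2 - 5*s - 8)Y - (4*s - 22).
The right side is L{sin(7*t)} = 7/(s^2 + 49).
So (s^2 - 5*s - 8)Y = 7/(s^2 + 49) + (4*s - 22).
Divide through and combine into a single rational function.

Y(s) = (4*s^3 - 22*s^2 + 196*s - 1071)/(s^4 - 5*s^3 + 41*s^2 - 245*s - 392)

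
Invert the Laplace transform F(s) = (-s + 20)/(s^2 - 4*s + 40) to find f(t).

f(t) = 3*exp(2*t)*sin(6*t) - exp(2*t)*cos(6*t)

Complete the square in the denominator: s^2 - 4*s + 40 = (s - 2)^2 + 6^2.
Split the numerator to match: -s + 20 = -1·(s - 2) + 3·6.
Invert each term: -1·(s - 2)/((s - 2)^2 + 36) ↔ -e^(2t)cos(6t); 3·6/((s - 2)^2 + 36) ↔ 3e^(2t)sin(6t).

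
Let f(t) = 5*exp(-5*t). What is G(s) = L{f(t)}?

G(s) = 5/(s + 5)

L{5} = 5/s.
By the first shifting theorem, multiplying by e^(-5t) replaces s with s + 5.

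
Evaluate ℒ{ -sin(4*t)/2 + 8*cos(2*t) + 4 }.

8*s/(s^2 + 4) - 2/(s^2 + 16) + 4/s

Apply the Laplace transform termwise.
(8)·[L{cos(2t)} = s/(s^2 + 4)]; L{4} = 4/s; (-1/2)·[L{sin(4t)} = 4/(s^2 + 16)].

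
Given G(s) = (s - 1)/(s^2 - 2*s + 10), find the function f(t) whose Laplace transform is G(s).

Rewrite the denominator: s^2 - 2*s + 10 = (s - 1)^2 + 9.
The form in (s - 1) signals a first-shifting-theorem factor e^(t).
Since L{cos(3t)} = s/(s^2 + 9), the inverse is e^(t)*cos(3*t).

f(t) = exp(t)*cos(3*t)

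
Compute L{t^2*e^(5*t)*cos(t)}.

L{cos(t)} = s/(s^2 + 1).
Multiplying by e^(5t) shifts s → s - 5, so L{e^(5*t)*cos(t)} = (s - 5)/((s - 5)^2 + 1).
Then apply L{t^2·g(t)} = (-1)^2 d^2/ds^2[G(s)] with G(s) = (s - 5)/((s - 5)^2 + 1):
differentiating 2 times and applying the sign gives 2*(s - 5)*(s^2 - 10*s + 22)/(s^2 - 10*s + 26)^3.

2*(s - 5)*(s^2 - 10*s + 22)/(s^2 - 10*s + 26)^3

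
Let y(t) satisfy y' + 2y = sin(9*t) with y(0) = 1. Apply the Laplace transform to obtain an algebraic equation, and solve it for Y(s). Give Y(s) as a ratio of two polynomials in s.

Y(s) = (s^2 + 90)/(s^3 + 2*s^2 + 81*s + 162)

Laplace-transform each side.
The derivative rules (L{y'} = sY - y(0) = sY - 1) turn the left side into (s + 2)Y - (1).
The right side is L{sin(9*t)} = 9/(s^2 + 81).
So (s + 2)Y = 9/(s^2 + 81) + (1).
Solve for Y(s) and write it as one ratio of polynomials.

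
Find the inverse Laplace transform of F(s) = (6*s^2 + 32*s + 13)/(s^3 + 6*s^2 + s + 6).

2*sin(t) + 5*cos(t) + exp(-6*t)

Factor the denominator: s^3 + 6*s^2 + s + 6 = (s + 6)*(s^2 + 1).
Partial fraction decomposition gives [1/(s + 6)] + [5*s/(s^2 + 1)] + [2/(s^2 + 1)].
Invert each term: 1/(s + 6) ↔ e^(-6t); 5·s/(s^2 + 1) ↔ 5cos(t); 2·1/(s^2 + 1) ↔ 2sin(t).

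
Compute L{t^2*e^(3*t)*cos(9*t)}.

2*(s - 3)*(s^2 - 6*s - 234)/(s^2 - 6*s + 90)^3

L{cos(9t)} = s/(s^2 + 81).
Multiplying by e^(3t) shifts s → s - 3, so L{e^(3*t)*cos(9*t)} = (s - 3)/((s - 3)^2 + 81).
Then apply L{t^2·g(t)} = (-1)^2 d^2/ds^2[G(s)] with G(s) = (s - 3)/((s - 3)^2 + 81):
differentiating 2 times and applying the sign gives 2*(s - 3)*(s^2 - 6*s - 234)/(s^2 - 6*s + 90)^3.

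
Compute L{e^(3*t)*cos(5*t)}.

(s - 3)/((s - 3)^2 + 25)

L{cos(5t)} = s/(s^2 + 25).
By the first shifting theorem, multiplying by e^(3t) replaces s with s - 3.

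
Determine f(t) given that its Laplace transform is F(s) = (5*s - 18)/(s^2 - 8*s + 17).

f(t) = 2*exp(4*t)*sin(t) + 5*exp(4*t)*cos(t)

Complete the square in the denominator: s^2 - 8*s + 17 = (s - 4)^2 + 1^2.
Split the numerator to match: 5*s - 18 = 5·(s - 4) + 2·1.
Invert each term: 5·(s - 4)/((s - 4)^2 + 1) ↔ 5e^(4t)cos(t); 2·1/((s - 4)^2 + 1) ↔ 2e^(4t)sin(t).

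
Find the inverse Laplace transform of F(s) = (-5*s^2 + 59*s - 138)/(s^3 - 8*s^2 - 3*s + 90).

Factor the denominator: s^3 - 8*s^2 - 3*s + 90 = (s - 6)*(s - 5)*(s + 3).
Partial fraction decomposition gives [4/(s - 6)] + [-4/(s - 5)] + [-5/(s + 3)].
Invert each term: 4/(s - 6) ↔ 4e^(6t); -4/(s - 5) ↔ -4e^(5t); -5/(s + 3) ↔ -5e^(-3t).

4*exp(6*t) - 4*exp(5*t) - 5*exp(-3*t)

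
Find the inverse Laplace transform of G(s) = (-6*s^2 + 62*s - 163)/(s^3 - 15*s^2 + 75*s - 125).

-3*t^2*exp(5*t)/2 + 2*t*exp(5*t) - 6*exp(5*t)

Factor the denominator: s^3 - 15*s^2 + 75*s - 125 = (s - 5)^3.
Partial fraction decomposition gives [-6/(s - 5)] + [2/(s - 5)^2] + [-3/(s - 5)^3].
Invert each term: -6/(s - 5) ↔ -6e^(5t); 2/(s - 5)^2 ↔ 2t·e^(5t); -3/(s - 5)^3 ↔ (-3/2)t^2·e^(5t).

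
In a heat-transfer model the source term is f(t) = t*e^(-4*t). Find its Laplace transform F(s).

F(s) = (s + 4)^(-2)

L{e^(-4t)} = 1/(s + 4).
Then apply L{t·g(t)} = -d/ds[G(s)] with G(s) = 1/(s + 4):
differentiating 1 time and applying the sign gives (s + 4)^(-2).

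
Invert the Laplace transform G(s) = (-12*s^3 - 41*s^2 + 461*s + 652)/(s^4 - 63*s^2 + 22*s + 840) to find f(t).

f(t) = -5*exp(6*t) - 4*exp(5*t) - 4*exp(-4*t) + exp(-7*t)

Factor the denominator: s^4 - 63*s^2 + 22*s + 840 = (s - 6)*(s - 5)*(s + 4)*(s + 7).
Partial fraction decomposition gives [-5/(s - 6)] + [-4/(s - 5)] + [1/(s + 7)] + [-4/(s + 4)].
Invert each term: -5/(s - 6) ↔ -5e^(6t); -4/(s - 5) ↔ -4e^(5t); 1/(s + 7) ↔ e^(-7t); -4/(s + 4) ↔ -4e^(-4t).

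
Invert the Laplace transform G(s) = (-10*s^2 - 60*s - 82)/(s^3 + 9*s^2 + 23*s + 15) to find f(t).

Factor the denominator: s^3 + 9*s^2 + 23*s + 15 = (s + 1)*(s + 3)*(s + 5).
Partial fraction decomposition gives [-4/(s + 1)] + [-4/(s + 5)] + [-2/(s + 3)].
Invert each term: -4/(s + 1) ↔ -4e^(-t); -4/(s + 5) ↔ -4e^(-5t); -2/(s + 3) ↔ -2e^(-3t).

f(t) = -4*exp(-t) - 2*exp(-3*t) - 4*exp(-5*t)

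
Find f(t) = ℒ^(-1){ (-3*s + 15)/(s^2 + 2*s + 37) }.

Complete the square in the denominator: s^2 + 2*s + 37 = (s + 1)^2 + 6^2.
Split the numerator to match: -3*s + 15 = -3·(s + 1) + 3·6.
Invert each term: -3·(s + 1)/((s + 1)^2 + 36) ↔ -3e^(-t)cos(6t); 3·6/((s + 1)^2 + 36) ↔ 3e^(-t)sin(6t).

f(t) = 3*exp(-t)*sin(6*t) - 3*exp(-t)*cos(6*t)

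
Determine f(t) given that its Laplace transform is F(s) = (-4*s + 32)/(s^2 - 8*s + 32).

f(t) = 4*exp(4*t)*sin(4*t) - 4*exp(4*t)*cos(4*t)

Complete the square in the denominator: s^2 - 8*s + 32 = (s - 4)^2 + 4^2.
Split the numerator to match: -4*s + 32 = -4·(s - 4) + 4·4.
Invert each term: -4·(s - 4)/((s - 4)^2 + 16) ↔ -4e^(4t)cos(4t); 4·4/((s - 4)^2 + 16) ↔ 4e^(4t)sin(4t).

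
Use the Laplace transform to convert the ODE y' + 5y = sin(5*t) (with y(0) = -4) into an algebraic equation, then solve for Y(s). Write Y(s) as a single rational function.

Transform both sides with L{·}.
With L{y'} = sY - y(0) = sY - (-4): the LHS transforms to (s + 5)Y - (-4).
The right side is L{sin(5*t)} = 5/(s^2 + 25).
So (s + 5)Y = 5/(s^2 + 25) + (-4).
Divide through and combine into a single rational function.

Y(s) = (-4*s^2 - 95)/(s^3 + 5*s^2 + 25*s + 125)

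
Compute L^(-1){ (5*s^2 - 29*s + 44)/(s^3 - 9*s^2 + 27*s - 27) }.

t^2*exp(3*t) + t*exp(3*t) + 5*exp(3*t)

Factor the denominator: s^3 - 9*s^2 + 27*s - 27 = (s - 3)^3.
Partial fraction decomposition gives [5/(s - 3)] + [(s - 3)^(-2)] + [2/(s - 3)^3].
Invert each term: 5/(s - 3) ↔ 5e^(3t); 1/(s - 3)^2 ↔ t·e^(3t); 2/(s - 3)^3 ↔ (1)t^2·e^(3t).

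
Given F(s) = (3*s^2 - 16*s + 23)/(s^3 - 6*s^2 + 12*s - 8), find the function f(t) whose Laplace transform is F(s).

Factor the denominator: s^3 - 6*s^2 + 12*s - 8 = (s - 2)^3.
Partial fraction decomposition gives [3/(s - 2)] + [-4/(s - 2)^2] + [3/(s - 2)^3].
Invert each term: 3/(s - 2) ↔ 3e^(2t); -4/(s - 2)^2 ↔ -4t·e^(2t); 3/(s - 2)^3 ↔ (3/2)t^2·e^(2t).

f(t) = 3*t^2*exp(2*t)/2 - 4*t*exp(2*t) + 3*exp(2*t)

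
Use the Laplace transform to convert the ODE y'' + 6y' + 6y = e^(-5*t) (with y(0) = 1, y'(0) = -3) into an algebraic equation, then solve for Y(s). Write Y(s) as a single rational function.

Apply the Laplace transform to the equation.
Using L{y''} = s^2 Y - s·y(0) - y'(0) and L{y'} = sY - y(0), with y(0) = 1, y'(0) = -3, the left side becomes (s^2 + 6*s + 6)Y - (s + 3).
The right side is L{e^(-5*t)} = 1/(s + 5).
So (s^2 + 6*s + 6)Y = 1/(s + 5) + (s + 3).
Divide through and combine into a single rational function.

Y(s) = (s^2 + 8*s + 16)/(s^3 + 11*s^2 + 36*s + 30)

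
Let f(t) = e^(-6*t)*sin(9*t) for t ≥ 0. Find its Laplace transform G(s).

L{sin(9t)} = 9/(s^2 + 81).
By the first shifting theorem, multiplying by e^(-6t) replaces s with s + 6.

G(s) = 9/((s + 6)^2 + 81)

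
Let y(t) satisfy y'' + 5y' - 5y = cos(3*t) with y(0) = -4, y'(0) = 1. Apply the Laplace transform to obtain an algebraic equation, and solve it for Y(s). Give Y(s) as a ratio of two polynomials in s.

Y(s) = (-4*s^3 - 19*s^2 - 35*s - 171)/(s^4 + 5*s^3 + 4*s^2 + 45*s - 45)

Transform both sides with L{·}.
With L{y''} = s^2 Y - s·y(0) - y'(0) and L{y'} = sY - y(0), with y(0) = -4, y'(0) = 1: the LHS transforms to (s^2 + 5*s - 5)Y - (-4*s - 19).
The right side is L{cos(3*t)} = s/(s^2 + 9).
So (s^2 + 5*s - 5)Y = s/(s^2 + 9) + (-4*s - 19).
Isolate Y and clear denominators.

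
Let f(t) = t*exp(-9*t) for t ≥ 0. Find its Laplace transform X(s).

X(s) = (s + 9)^(-2)

L{e^(-9t)} = 1/(s + 9).
Then apply L{t·g(t)} = -d/ds[G(s)] with G(s) = 1/(s + 9):
differentiating 1 time and applying the sign gives (s + 9)^(-2).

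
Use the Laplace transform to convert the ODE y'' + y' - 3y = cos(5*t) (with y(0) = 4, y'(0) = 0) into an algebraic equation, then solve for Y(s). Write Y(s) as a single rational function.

Apply the Laplace transform to the equation.
Using L{y''} = s^2 Y - s·y(0) - y'(0) and L{y'} = sY - y(0), with y(0) = 4, y'(0) = 0, the left side becomes (s^2 + s - 3)Y - (4*s + 4).
The right side is L{cos(5*t)} = s/(s^2 + 25).
So (s^2 + s - 3)Y = s/(s^2 + 25) + (4*s + 4).
Isolate Y and clear denominators.

Y(s) = (4*s^3 + 4*s^2 + 101*s + 100)/(s^4 + s^3 + 22*s^2 + 25*s - 75)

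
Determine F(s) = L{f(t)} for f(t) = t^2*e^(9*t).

L{e^(9t)} = 1/(s - 9).
Then apply L{t^2·g(t)} = (-1)^2 d^2/ds^2[G(s)] with G(s) = 1/(s - 9):
differentiating 2 times and applying the sign gives 2/(s - 9)^3.

F(s) = 2/(s - 9)^3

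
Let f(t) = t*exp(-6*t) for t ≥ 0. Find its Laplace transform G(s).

L{e^(-6t)} = 1/(s + 6).
Then apply L{t·g(t)} = -d/ds[H(s)] with H(s) = 1/(s + 6):
differentiating 1 time and applying the sign gives (s + 6)^(-2).

G(s) = (s + 6)^(-2)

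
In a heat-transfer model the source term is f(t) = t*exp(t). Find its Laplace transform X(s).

X(s) = (s - 1)^(-2)

L{t} = 1!/s^2 = 1/s^2.
By the first shifting theorem, multiplying by e^(t) replaces s with s - 1.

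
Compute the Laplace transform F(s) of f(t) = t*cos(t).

F(s) = (s - 1)*(s + 1)/(s^2 + 1)^2

L{cos(t)} = s/(s^2 + 1).
Then apply L{t·g(t)} = -d/ds[G(s)] with G(s) = s/(s^2 + 1):
differentiating 1 time and applying the sign gives (s - 1)*(s + 1)/(s^2 + 1)^2.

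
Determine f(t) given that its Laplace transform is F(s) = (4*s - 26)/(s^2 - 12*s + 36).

f(t) = -2*t*exp(6*t) + 4*exp(6*t)

Factor the denominator: s^2 - 12*s + 36 = (s - 6)^2.
Partial fraction decomposition gives [4/(s - 6)] + [-2/(s - 6)^2].
Invert each term: 4/(s - 6) ↔ 4e^(6t); -2/(s - 6)^2 ↔ -2t·e^(6t).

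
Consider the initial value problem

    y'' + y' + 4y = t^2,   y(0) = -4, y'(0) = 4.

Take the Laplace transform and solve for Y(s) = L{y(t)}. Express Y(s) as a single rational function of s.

Take the Laplace transform of both sides.
Using L{y''} = s^2 Y - s·y(0) - y'(0) and L{y'} = sY - y(0), with y(0) = -4, y'(0) = 4, the left side becomes (s^2 + s + 4)Y - (-4*s).
The right side is L{t^2} = 2/s^3.
So (s^2 + s + 4)Y = 2/s^3 + (-4*s).
Isolate Y and clear denominators.

Y(s) = (-4*s^4 + 2)/(s^5 + s^4 + 4*s^3)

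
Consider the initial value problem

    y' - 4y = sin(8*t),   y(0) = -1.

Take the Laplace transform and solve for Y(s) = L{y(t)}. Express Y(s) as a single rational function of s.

Take the Laplace transform of both sides.
With L{y'} = sY - y(0) = sY - (-1): the LHS transforms to (s - 4)Y - (-1).
The right side is L{sin(8*t)} = 8/(s^2 + 64).
So (s - 4)Y = 8/(s^2 + 64) + (-1).
Isolate Y and clear denominators.

Y(s) = (-s^2 - 56)/(s^3 - 4*s^2 + 64*s - 256)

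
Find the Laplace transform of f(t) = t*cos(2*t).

L{cos(2t)} = s/(s^2 + 4).
Then apply L{t·g(t)} = -d/ds[G(s)] with G(s) = s/(s^2 + 4):
differentiating 1 time and applying the sign gives (s - 2)*(s + 2)/(s^2 + 4)^2.

(s - 2)*(s + 2)/(s^2 + 4)^2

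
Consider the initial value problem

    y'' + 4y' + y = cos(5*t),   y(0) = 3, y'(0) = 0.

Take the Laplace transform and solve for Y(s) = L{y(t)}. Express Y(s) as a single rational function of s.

Apply the Laplace transform to the equation.
With L{y''} = s^2 Y - s·y(0) - y'(0) and L{y'} = sY - y(0), with y(0) = 3, y'(0) = 0: the LHS transforms to (s^2 + 4*s + 1)Y - (3*s + 12).
The right side is L{cos(5*t)} = s/(s^2 + 25).
So (s^2 + 4*s + 1)Y = s/(s^2 + 25) + (3*s + 12).
Divide through and combine into a single rational function.

Y(s) = (3*s^3 + 12*s^2 + 76*s + 300)/(s^4 + 4*s^3 + 26*s^2 + 100*s + 25)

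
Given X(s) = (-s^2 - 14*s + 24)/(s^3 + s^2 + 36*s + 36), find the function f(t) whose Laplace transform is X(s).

Factor the denominator: s^3 + s^2 + 36*s + 36 = (s + 1)*(s^2 + 36).
Partial fraction decomposition gives [1/(s + 1)] + [-2*s/(s^2 + 36)] + [-12/(s^2 + 36)].
Invert each term: 1/(s + 1) ↔ e^(-t); -2·s/(s^2 + 36) ↔ -2cos(6t); -2·6/(s^2 + 36) ↔ -2sin(6t).

f(t) = -2*sin(6*t) - 2*cos(6*t) + exp(-t)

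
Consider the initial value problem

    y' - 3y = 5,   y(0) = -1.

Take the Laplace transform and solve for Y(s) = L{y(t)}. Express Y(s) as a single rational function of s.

Y(s) = (-s + 5)/(s^2 - 3*s)

Transform both sides with L{·}.
Using L{y'} = sY - y(0) = sY - (-1), the left side becomes (s - 3)Y - (-1).
The right side is L{5} = 5/s.
So (s - 3)Y = 5/s + (-1).
Solve for Y(s) and write it as one ratio of polynomials.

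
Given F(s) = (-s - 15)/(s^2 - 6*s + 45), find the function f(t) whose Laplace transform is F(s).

f(t) = -3*exp(3*t)*sin(6*t) - exp(3*t)*cos(6*t)

Complete the square in the denominator: s^2 - 6*s + 45 = (s - 3)^2 + 6^2.
Split the numerator to match: -s - 15 = -1·(s - 3) - 3·6.
Invert each term: -1·(s - 3)/((s - 3)^2 + 36) ↔ -e^(3t)cos(6t); -3·6/((s - 3)^2 + 36) ↔ -3e^(3t)sin(6t).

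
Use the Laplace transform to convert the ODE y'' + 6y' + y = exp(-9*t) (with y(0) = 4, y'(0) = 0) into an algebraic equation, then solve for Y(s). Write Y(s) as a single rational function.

Y(s) = (4*s^2 + 60*s + 217)/(s^3 + 15*s^2 + 55*s + 9)

Take the Laplace transform of both sides.
The derivative rules (L{y''} = s^2 Y - s·y(0) - y'(0) and L{y'} = sY - y(0), with y(0) = 4, y'(0) = 0) turn the left side into (s^2 + 6*s + 1)Y - (4*s + 24).
The right side is L{exp(-9*t)} = 1/(s + 9).
So (s^2 + 6*s + 1)Y = 1/(s + 9) + (4*s + 24).
Divide through and combine into a single rational function.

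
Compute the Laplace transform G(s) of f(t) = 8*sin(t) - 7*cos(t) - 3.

G(s) = -7*s/(s^2 + 1) + 8/(s^2 + 1) - 3/s

Apply the Laplace transform termwise.
(8)·[L{sin(t)} = 1/(s^2 + 1)]; L{-3} = -3/s; (-7)·[L{cos(t)} = s/(s^2 + 1)].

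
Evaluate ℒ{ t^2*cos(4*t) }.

L{cos(4t)} = s/(s^2 + 16).
Then apply L{t^2·g(t)} = (-1)^2 d^2/ds^2[G(s)] with G(s) = s/(s^2 + 16):
differentiating 2 times and applying the sign gives 2*s*(s^2 - 48)/(s^2 + 16)^3.

2*s*(s^2 - 48)/(s^2 + 16)^3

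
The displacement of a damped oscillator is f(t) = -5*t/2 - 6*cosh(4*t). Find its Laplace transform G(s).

G(s) = -6*s/(s^2 - 16) - 5/(2*s^2)

Apply the Laplace transform termwise.
(-6)·[L{cosh(4t)} = s/(s^2 - 16)]; (-5/2)·[L{t} = 1!/s^2 = 1/s^2].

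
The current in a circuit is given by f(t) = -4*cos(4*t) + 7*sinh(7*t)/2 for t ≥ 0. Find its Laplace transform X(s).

X(s) = -4*s/(s^2 + 16) + 49/(2*(s^2 - 49))

By linearity of the Laplace transform, transform each term separately.
(-4)·[L{cos(4t)} = s/(s^2 + 16)]; (7/2)·[L{sinh(7t)} = 7/(s^2 - 49)].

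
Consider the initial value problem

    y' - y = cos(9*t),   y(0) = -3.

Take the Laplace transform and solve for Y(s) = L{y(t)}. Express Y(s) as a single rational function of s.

Transform both sides with L{·}.
The derivative rules (L{y'} = sY - y(0) = sY - (-3)) turn the left side into (s - 1)Y - (-3).
The right side is L{cos(9*t)} = s/(s^2 + 81).
So (s - 1)Y = s/(s^2 + 81) + (-3).
Solve for Y(s) and write it as one ratio of polynomials.

Y(s) = (-3*s^2 + s - 243)/(s^3 - s^2 + 81*s - 81)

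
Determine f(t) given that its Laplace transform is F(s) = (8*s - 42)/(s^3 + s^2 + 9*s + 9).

f(t) = sin(3*t) + 5*cos(3*t) - 5*exp(-t)

Factor the denominator: s^3 + s^2 + 9*s + 9 = (s + 1)*(s^2 + 9).
Partial fraction decomposition gives [-5/(s + 1)] + [5*s/(s^2 + 9)] + [3/(s^2 + 9)].
Invert each term: -5/(s + 1) ↔ -5e^(-t); 5·s/(s^2 + 9) ↔ 5cos(3t); 1·3/(s^2 + 9) ↔ sin(3t).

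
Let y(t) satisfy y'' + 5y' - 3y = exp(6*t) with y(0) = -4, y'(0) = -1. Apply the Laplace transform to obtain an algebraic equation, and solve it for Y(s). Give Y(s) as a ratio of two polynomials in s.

Y(s) = (-4*s^2 + 3*s + 127)/(s^3 - s^2 - 33*s + 18)

Take the Laplace transform of both sides.
Using L{y''} = s^2 Y - s·y(0) - y'(0) and L{y'} = sY - y(0), with y(0) = -4, y'(0) = -1, the left side becomes (s^2 + 5*s - 3)Y - (-4*s - 21).
The right side is L{exp(6*t)} = 1/(s - 6).
So (s^2 + 5*s - 3)Y = 1/(s - 6) + (-4*s - 21).
Solve for Y(s) and write it as one ratio of polynomials.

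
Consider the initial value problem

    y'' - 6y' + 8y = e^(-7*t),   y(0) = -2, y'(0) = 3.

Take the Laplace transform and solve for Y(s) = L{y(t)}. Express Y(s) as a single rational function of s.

Laplace-transform each side.
Using L{y''} = s^2 Y - s·y(0) - y'(0) and L{y'} = sY - y(0), with y(0) = -2, y'(0) = 3, the left side becomes (s^2 - 6*s + 8)Y - (-2*s + 15).
The right side is L{e^(-7*t)} = 1/(s + 7).
So (s^2 - 6*s + 8)Y = 1/(s + 7) + (-2*s + 15).
Divide through and combine into a single rational function.

Y(s) = (-2*s^2 + s + 106)/(s^3 + s^2 - 34*s + 56)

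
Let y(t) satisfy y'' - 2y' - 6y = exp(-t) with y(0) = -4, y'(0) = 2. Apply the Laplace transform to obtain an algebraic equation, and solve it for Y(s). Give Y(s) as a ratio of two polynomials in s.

Laplace-transform each side.
With L{y''} = s^2 Y - s·y(0) - y'(0) and L{y'} = sY - y(0), with y(0) = -4, y'(0) = 2: the LHS transforms to (s^2 - 2*s - 6)Y - (-4*s + 10).
The right side is L{exp(-t)} = 1/(s + 1).
So (s^2 - 2*s - 6)Y = 1/(s + 1) + (-4*s + 10).
Solve for Y(s) and write it as one ratio of polynomials.

Y(s) = (-4*s^2 + 6*s + 11)/(s^3 - s^2 - 8*s - 6)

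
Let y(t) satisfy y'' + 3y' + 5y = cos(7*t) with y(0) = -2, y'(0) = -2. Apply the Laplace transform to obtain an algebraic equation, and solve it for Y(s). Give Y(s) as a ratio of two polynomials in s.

Y(s) = (-2*s^3 - 8*s^2 - 97*s - 392)/(s^4 + 3*s^3 + 54*s^2 + 147*s + 245)

Transform both sides with L{·}.
The derivative rules (L{y''} = s^2 Y - s·y(0) - y'(0) and L{y'} = sY - y(0), with y(0) = -2, y'(0) = -2) turn the left side into (s^2 + 3*s + 5)Y - (-2*s - 8).
The right side is L{cos(7*t)} = s/(s^2 + 49).
So (s^2 + 3*s + 5)Y = s/(s^2 + 49) + (-2*s - 8).
Isolate Y and clear denominators.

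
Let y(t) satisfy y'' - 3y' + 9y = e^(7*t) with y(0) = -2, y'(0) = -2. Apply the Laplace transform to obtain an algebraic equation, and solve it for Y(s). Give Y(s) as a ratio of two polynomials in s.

Y(s) = (-2*s^2 + 18*s - 27)/(s^3 - 10*s^2 + 30*s - 63)

Apply the Laplace transform to the equation.
With L{y''} = s^2 Y - s·y(0) - y'(0) and L{y'} = sY - y(0), with y(0) = -2, y'(0) = -2: the LHS transforms to (s^2 - 3*s + 9)Y - (-2*s + 4).
The right side is L{e^(7*t)} = 1/(s - 7).
So (s^2 - 3*s + 9)Y = 1/(s - 7) + (-2*s + 4).
Isolate Y and clear denominators.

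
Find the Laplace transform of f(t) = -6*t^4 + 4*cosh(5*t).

4*s/(s^2 - 25) - 144/s^5

Apply the Laplace transform termwise.
(4)·[L{cosh(5t)} = s/(s^2 - 25)]; (-6)·[L{t^4} = 4!/s^5 = 24/s^5].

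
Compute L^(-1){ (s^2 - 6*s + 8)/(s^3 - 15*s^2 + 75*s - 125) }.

Factor the denominator: s^3 - 15*s^2 + 75*s - 125 = (s - 5)^3.
Partial fraction decomposition gives [1/(s - 5)] + [4/(s - 5)^2] + [3/(s - 5)^3].
Invert each term: 1/(s - 5) ↔ e^(5t); 4/(s - 5)^2 ↔ 4t·e^(5t); 3/(s - 5)^3 ↔ (3/2)t^2·e^(5t).

3*t^2*exp(5*t)/2 + 4*t*exp(5*t) + exp(5*t)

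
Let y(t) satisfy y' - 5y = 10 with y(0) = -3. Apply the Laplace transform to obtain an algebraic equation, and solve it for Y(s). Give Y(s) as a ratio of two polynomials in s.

Y(s) = (-3*s + 10)/(s^2 - 5*s)

Apply the Laplace transform to the equation.
The derivative rules (L{y'} = sY - y(0) = sY - (-3)) turn the left side into (s - 5)Y - (-3).
The right side is L{10} = 10/s.
So (s - 5)Y = 10/s + (-3).
Divide through and combine into a single rational function.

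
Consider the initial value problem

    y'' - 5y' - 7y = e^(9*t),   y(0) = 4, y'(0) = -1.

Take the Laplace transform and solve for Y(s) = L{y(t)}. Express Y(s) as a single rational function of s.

Y(s) = (4*s^2 - 57*s + 190)/(s^3 - 14*s^2 + 38*s + 63)

Take the Laplace transform of both sides.
Using L{y''} = s^2 Y - s·y(0) - y'(0) and L{y'} = sY - y(0), with y(0) = 4, y'(0) = -1, the left side becomes (s^2 - 5*s - 7)Y - (4*s - 21).
The right side is L{e^(9*t)} = 1/(s - 9).
So (s^2 - 5*s - 7)Y = 1/(s - 9) + (4*s - 21).
Divide through and combine into a single rational function.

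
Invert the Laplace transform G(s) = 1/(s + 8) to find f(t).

Since L{e^(-8t)} = 1/(s + 8), the inverse is e^(-8*t).

f(t) = exp(-8*t)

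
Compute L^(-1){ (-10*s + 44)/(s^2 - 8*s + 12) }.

-4*exp(6*t) - 6*exp(2*t)

Factor the denominator: s^2 - 8*s + 12 = (s - 6)*(s - 2).
Partial fraction decomposition gives [-4/(s - 6)] + [-6/(s - 2)].
Invert each term: -4/(s - 6) ↔ -4e^(6t); -6/(s - 2) ↔ -6e^(2t).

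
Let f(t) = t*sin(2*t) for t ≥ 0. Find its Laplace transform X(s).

X(s) = 4*s/(s^2 + 4)^2

L{sin(2t)} = 2/(s^2 + 4).
Then apply L{t·g(t)} = -d/ds[G(s)] with G(s) = 2/(s^2 + 4):
differentiating 1 time and applying the sign gives 4*s/(s^2 + 4)^2.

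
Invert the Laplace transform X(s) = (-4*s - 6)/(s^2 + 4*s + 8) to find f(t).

Complete the square in the denominator: s^2 + 4*s + 8 = (s + 2)^2 + 2^2.
Split the numerator to match: -4*s - 6 = -4·(s + 2) + 1·2.
Invert each term: -4·(s + 2)/((s + 2)^2 + 4) ↔ -4e^(-2t)cos(2t); 1·2/((s + 2)^2 + 4) ↔ e^(-2t)sin(2t).

f(t) = exp(-2*t)*sin(2*t) - 4*exp(-2*t)*cos(2*t)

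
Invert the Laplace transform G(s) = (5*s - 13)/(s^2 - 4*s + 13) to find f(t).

f(t) = -exp(2*t)*sin(3*t) + 5*exp(2*t)*cos(3*t)

Complete the square in the denominator: s^2 - 4*s + 13 = (s - 2)^2 + 3^2.
Split the numerator to match: 5*s - 13 = 5·(s - 2) - 1·3.
Invert each term: 5·(s - 2)/((s - 2)^2 + 9) ↔ 5e^(2t)cos(3t); -1·3/((s - 2)^2 + 9) ↔ -e^(2t)sin(3t).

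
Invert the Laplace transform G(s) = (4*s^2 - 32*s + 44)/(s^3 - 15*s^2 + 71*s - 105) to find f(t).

Factor the denominator: s^3 - 15*s^2 + 71*s - 105 = (s - 7)*(s - 5)*(s - 3).
Partial fraction decomposition gives [4/(s - 5)] + [-2/(s - 3)] + [2/(s - 7)].
Invert each term: 4/(s - 5) ↔ 4e^(5t); -2/(s - 3) ↔ -2e^(3t); 2/(s - 7) ↔ 2e^(7t).

f(t) = 2*exp(7*t) + 4*exp(5*t) - 2*exp(3*t)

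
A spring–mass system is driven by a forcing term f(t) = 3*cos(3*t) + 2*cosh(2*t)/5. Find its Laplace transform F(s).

F(s) = 3*s/(s^2 + 9) + 2*s/(5*(s^2 - 4))

The transform is linear, so treat each term independently.
(3)·[L{cos(3t)} = s/(s^2 + 9)]; (2/5)·[L{cosh(2t)} = s/(s^2 - 4)].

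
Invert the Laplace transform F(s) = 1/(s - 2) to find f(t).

f(t) = exp(2*t)

Since L{e^(2t)} = 1/(s - 2), the inverse is e^(2*t).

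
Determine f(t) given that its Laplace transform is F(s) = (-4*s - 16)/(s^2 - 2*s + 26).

Complete the square in the denominator: s^2 - 2*s + 26 = (s - 1)^2 + 5^2.
Split the numerator to match: -4*s - 16 = -4·(s - 1) - 4·5.
Invert each term: -4·(s - 1)/((s - 1)^2 + 25) ↔ -4e^(t)cos(5t); -4·5/((s - 1)^2 + 25) ↔ -4e^(t)sin(5t).

f(t) = -4*exp(t)*sin(5*t) - 4*exp(t)*cos(5*t)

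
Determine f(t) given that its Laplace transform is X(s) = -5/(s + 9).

Since L{e^(-9t)} = 1/(s + 9), the inverse is exp(-9*t), scaled by -5.

f(t) = -5*exp(-9*t)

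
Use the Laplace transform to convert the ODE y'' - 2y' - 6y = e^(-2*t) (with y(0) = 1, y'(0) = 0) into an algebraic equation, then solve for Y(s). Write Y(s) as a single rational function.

Transform both sides with L{·}.
With L{y''} = s^2 Y - s·y(0) - y'(0) and L{y'} = sY - y(0), with y(0) = 1, y'(0) = 0: the LHS transforms to (s^2 - 2*s - 6)Y - (s - 2).
The right side is L{e^(-2*t)} = 1/(s + 2).
So (s^2 - 2*s - 6)Y = 1/(s + 2) + (s - 2).
Isolate Y and clear denominators.

Y(s) = (s^2 - 3)/(s^3 - 10*s - 12)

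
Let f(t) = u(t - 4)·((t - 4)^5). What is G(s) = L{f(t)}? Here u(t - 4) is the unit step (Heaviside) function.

G(s) = 120*exp(-4*s)/s^6

By the second shifting theorem, L{u(t - c)·g(t - c)} = e^(-cs)·H(s) with c = 4 and H(s) = L{g(t)}.
L{t^5} = 5!/s^6 = 120/s^6.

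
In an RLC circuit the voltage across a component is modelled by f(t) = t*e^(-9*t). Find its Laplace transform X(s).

X(s) = (s + 9)^(-2)

L{e^(-9t)} = 1/(s + 9).
Then apply L{t·g(t)} = -d/ds[G(s)] with G(s) = 1/(s + 9):
differentiating 1 time and applying the sign gives (s + 9)^(-2).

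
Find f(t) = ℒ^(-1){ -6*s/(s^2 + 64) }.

Since L{cos(8t)} = s/(s^2 + 64), the inverse is cos(8*t), scaled by -6.

f(t) = -6*cos(8*t)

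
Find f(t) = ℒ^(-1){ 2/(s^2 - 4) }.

f(t) = sinh(2*t)

Since L{sinh(2t)} = 2/(s^2 - 4), the inverse is sinh(2*t).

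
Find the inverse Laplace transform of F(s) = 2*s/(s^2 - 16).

Since L{cosh(4t)} = s/(s^2 - 16), the inverse is cosh(4*t), scaled by 2.

2*cosh(4*t)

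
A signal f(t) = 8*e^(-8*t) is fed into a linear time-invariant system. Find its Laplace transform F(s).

L{8} = 8/s.
By the first shifting theorem, multiplying by e^(-8t) replaces s with s + 8.

F(s) = 8/(s + 8)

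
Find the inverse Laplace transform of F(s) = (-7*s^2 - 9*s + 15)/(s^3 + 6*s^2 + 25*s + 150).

3*sin(5*t) - 4*cos(5*t) - 3*exp(-6*t)

Factor the denominator: s^3 + 6*s^2 + 25*s + 150 = (s + 6)*(s^2 + 25).
Partial fraction decomposition gives [-3/(s + 6)] + [-4*s/(s^2 + 25)] + [15/(s^2 + 25)].
Invert each term: -3/(s + 6) ↔ -3e^(-6t); -4·s/(s^2 + 25) ↔ -4cos(5t); 3·5/(s^2 + 25) ↔ 3sin(5t).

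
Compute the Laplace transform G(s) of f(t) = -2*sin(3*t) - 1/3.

G(s) = -6/(s^2 + 9) - 1/(3*s)

By linearity of the Laplace transform, transform each term separately.
(-2)·[L{sin(3t)} = 3/(s^2 + 9)]; L{-1/3} = (-1/3)/s.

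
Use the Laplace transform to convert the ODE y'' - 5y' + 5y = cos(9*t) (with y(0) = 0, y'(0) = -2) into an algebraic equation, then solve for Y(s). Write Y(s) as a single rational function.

Y(s) = (-2*s^2 + s - 162)/(s^4 - 5*s^3 + 86*s^2 - 405*s + 405)

Apply the Laplace transform to the equation.
With L{y''} = s^2 Y - s·y(0) - y'(0) and L{y'} = sY - y(0), with y(0) = 0, y'(0) = -2: the LHS transforms to (s^2 - 5*s + 5)Y - (-2).
The right side is L{cos(9*t)} = s/(s^2 + 81).
So (s^2 - 5*s + 5)Y = s/(s^2 + 81) + (-2).
Divide through and combine into a single rational function.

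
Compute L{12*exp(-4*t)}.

L{12} = 12/s.
By the first shifting theorem, multiplying by e^(-4t) replaces s with s + 4.

12/(s + 4)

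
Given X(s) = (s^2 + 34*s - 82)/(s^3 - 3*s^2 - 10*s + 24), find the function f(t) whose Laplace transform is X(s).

Factor the denominator: s^3 - 3*s^2 - 10*s + 24 = (s - 4)*(s - 2)*(s + 3).
Partial fraction decomposition gives [-5/(s + 3)] + [5/(s - 4)] + [1/(s - 2)].
Invert each term: -5/(s + 3) ↔ -5e^(-3t); 5/(s - 4) ↔ 5e^(4t); 1/(s - 2) ↔ e^(2t).

f(t) = 5*exp(4*t) + exp(2*t) - 5*exp(-3*t)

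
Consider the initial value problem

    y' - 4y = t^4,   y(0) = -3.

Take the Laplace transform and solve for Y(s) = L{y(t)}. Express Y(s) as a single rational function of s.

Apply the Laplace transform to the equation.
With L{y'} = sY - y(0) = sY - (-3): the LHS transforms to (s - 4)Y - (-3).
The right side is L{t^4} = 24/s^5.
So (s - 4)Y = 24/s^5 + (-3).
Isolate Y and clear denominators.

Y(s) = (-3*s^5 + 24)/(s^6 - 4*s^5)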